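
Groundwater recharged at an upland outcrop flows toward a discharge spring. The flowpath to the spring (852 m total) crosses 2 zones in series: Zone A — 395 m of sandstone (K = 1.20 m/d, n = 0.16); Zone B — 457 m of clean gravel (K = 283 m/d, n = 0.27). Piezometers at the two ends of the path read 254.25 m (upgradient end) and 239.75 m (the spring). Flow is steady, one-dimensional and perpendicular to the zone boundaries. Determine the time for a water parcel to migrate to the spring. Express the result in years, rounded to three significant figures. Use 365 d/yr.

Total head drop ΔH = 254.25 − 239.75 = 14.50 m
Continuity: the same q passes through each zone, so ΔH = q·Σ(L_j/K_j) — the zones act as resistances in series.
Σ(L/K) = 395/1.20 + 457/283 = 329.2 + 1.615 = 330.8 d
q = ΔH / Σ(L/K) = 14.50 / 330.8 = 0.04384 m/d (same in every zone)
Zone A: v = q/n = 0.04384/0.16 = 0.2740 m/d → t_A = 395/0.2740 = 1442 d
Zone B: v = q/n = 0.04384/0.27 = 0.1624 m/d → t_B = 457/0.1624 = 2815 d
Total t = 1442 + 2815 = 4257 d
   = 4257 / 365 = 11.7 yr

11.7 years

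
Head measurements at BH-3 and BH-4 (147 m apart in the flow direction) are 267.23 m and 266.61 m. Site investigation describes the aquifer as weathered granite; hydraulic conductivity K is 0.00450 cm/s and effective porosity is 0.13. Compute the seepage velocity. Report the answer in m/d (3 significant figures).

0.126 m/d

Hydraulic gradient i = (267.23 − 266.61) / 147 = 0.62 / 147 = 0.004218
K = 0.00450 cm/s × 864 = 3.888 m/d
Specific discharge q = 3.888 × 0.004218 = 0.01640 m/d
v = Ki/n = 3.888·0.004218/0.13 = 0.1261 m/d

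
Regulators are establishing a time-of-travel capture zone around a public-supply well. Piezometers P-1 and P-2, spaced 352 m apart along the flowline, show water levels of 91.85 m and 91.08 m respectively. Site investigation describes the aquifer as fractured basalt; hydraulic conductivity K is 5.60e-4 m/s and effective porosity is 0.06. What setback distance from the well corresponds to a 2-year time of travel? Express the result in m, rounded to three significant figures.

Hydraulic gradient i = (91.85 − 91.08) / 352 = 0.77 / 352 = 0.002188
K = 5.60e-4 m/s × 86400 s/d = 48.38 m/d
q = Ki = 48.38 × 0.002188 = 0.1058 m/d
v = Ki/n = 48.38·0.002188/0.06 = 1.764 m/d
T = 2 yr × 365 = 730 d
L = v × T = 1.764 × 730 = 1288 m

1290 m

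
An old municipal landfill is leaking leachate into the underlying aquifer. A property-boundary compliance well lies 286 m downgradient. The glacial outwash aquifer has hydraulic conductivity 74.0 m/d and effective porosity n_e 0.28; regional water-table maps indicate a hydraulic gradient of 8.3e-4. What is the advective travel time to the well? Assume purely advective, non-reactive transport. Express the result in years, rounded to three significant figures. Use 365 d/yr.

3.57 years

q = Ki = 74.0 × 8.3e-4 = 0.06142 m/d
v_s = q/n_e = 0.06142/0.28 = 0.2194 m/d
t = L / v = 286 / 0.2194 = 1304 d
   = 1304 / 365 = 3.57 yr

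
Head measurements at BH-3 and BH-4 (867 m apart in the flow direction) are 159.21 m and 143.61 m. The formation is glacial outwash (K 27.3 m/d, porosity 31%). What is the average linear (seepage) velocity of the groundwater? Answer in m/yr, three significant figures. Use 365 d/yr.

Hydraulic gradient i = (159.21 − 143.61) / 867 = 15.60 / 867 = 0.01799
q = Ki = 27.3 × 0.01799 = 0.4912 m/d
v = Ki/n = 27.3·0.01799/0.31 = 1.585 m/d
   = 1.585 × 365 = 578 m/yr

578 m/yr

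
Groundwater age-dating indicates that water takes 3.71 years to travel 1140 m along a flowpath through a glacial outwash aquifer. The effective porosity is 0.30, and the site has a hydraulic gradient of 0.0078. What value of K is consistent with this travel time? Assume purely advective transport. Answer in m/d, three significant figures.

32.4 m/d

t = 3.71 years = 1354 d
v = L / t = 1140 / 1354 = 0.8419 m/d
K = v · n / i = 0.8419 × 0.30 / 0.0078 = 32.4 m/d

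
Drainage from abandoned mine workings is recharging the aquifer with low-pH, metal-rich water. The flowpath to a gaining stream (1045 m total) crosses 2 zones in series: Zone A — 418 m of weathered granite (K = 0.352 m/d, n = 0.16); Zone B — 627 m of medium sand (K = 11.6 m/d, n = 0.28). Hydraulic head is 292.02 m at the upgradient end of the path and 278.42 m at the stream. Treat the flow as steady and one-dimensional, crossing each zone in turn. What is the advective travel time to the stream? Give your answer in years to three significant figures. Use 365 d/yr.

Total head drop ΔH = 292.02 − 278.42 = 13.60 m
Continuity: the same q passes through each zone, so ΔH = q·Σ(L_j/K_j) — the zones act as resistances in series.
Σ(L/K) = 418/0.352 + 627/11.6 = 1188 + 54.05 = 1242 d
q = ΔH / Σ(L/K) = 13.60 / 1242 = 0.01095 m/d (same in every zone)
Zone A: v = q/n = 0.01095/0.16 = 0.06846 m/d → t_A = 418/0.06846 = 6106 d
Zone B: v = q/n = 0.01095/0.28 = 0.03912 m/d → t_B = 627/0.03912 = 16030 d
Total t = 6106 + 16030 = 22130 d
   = 22130 / 365 = 60.6 yr

60.6 years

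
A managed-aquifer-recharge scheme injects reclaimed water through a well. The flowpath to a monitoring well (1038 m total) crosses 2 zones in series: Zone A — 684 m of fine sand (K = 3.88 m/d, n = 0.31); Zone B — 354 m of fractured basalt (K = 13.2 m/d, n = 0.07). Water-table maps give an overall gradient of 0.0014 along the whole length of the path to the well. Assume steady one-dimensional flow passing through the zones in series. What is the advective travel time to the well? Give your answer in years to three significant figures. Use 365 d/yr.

90.7 years

Continuity: the same q passes through each zone, so ΔH = q·Σ(L_j/K_j) — the zones act as resistances in series.
Σ(L/K) = 684/3.88 + 354/13.2 = 176.3 + 26.82 = 203.1 d
K_eq = L_total / Σ(L/K) = 1038 / 203.1 = 5.111 m/d
q = K_eq · i = 5.111 × 0.0014 = 0.007155 m/d (same in every zone)
Zone A: v = q/n = 0.007155/0.31 = 0.02308 m/d → t_A = 684/0.02308 = 29640 d
Zone B: v = q/n = 0.007155/0.07 = 0.1022 m/d → t_B = 354/0.1022 = 3463 d
Total t = 29640 + 3463 = 33100 d
   = 33100 / 365 = 90.7 yr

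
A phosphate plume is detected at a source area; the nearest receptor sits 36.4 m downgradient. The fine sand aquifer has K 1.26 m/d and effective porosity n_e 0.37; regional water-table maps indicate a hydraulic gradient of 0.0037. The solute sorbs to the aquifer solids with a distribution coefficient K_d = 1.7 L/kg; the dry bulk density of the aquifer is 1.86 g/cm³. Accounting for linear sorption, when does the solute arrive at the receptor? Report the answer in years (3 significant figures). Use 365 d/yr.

Specific discharge q = 1.26 × 0.0037 = 0.004662 m/d
Seepage velocity v = q / n = 0.004662 / 0.37 = 0.01260 m/d
Retardation R = 1 + ρ_b·K_d/n = 1 + 1.86×1.7/0.37 = 9.546
Contaminant velocity v_c = v/R = 0.01260/9.546 = 0.001320 m/d
t = L/v_c = 36.4/0.001320 = 27580 d
   = 27580/365 = 75.6 yr

75.6 years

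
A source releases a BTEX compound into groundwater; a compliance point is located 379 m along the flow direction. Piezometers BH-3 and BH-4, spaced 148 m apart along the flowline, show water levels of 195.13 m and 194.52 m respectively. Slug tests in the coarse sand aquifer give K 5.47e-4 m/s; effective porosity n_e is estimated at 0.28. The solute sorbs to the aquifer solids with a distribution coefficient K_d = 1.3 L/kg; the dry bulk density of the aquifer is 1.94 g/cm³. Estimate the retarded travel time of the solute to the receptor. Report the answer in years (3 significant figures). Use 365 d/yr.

Hydraulic gradient i = (195.13 − 194.52) / 148 = 0.61 / 148 = 0.004122
K = 5.47e-4 m/s × 86400 s/d = 47.26 m/d
Darcy flux q = K·i = 47.26 × 0.004122 = 0.1948 m/d
v = Ki/n = 47.26·0.004122/0.28 = 0.6957 m/d
Retardation R = 1 + ρ_b·K_d/n = 1 + 1.94×1.3/0.28 = 10.01
Contaminant velocity v_c = v/R = 0.6957/10.01 = 0.06952 m/d
t = L/v_c = 379/0.06952 = 5452 d
   = 5452/365 = 14.9 yr

14.9 years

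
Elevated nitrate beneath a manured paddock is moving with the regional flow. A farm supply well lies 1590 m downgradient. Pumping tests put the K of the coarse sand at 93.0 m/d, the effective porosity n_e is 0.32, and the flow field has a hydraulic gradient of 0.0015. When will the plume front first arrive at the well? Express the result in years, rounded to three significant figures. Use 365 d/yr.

9.99 years

q = Ki = 93.0 × 0.0015 = 0.1395 m/d
v = Ki/n = 93.0·0.0015/0.32 = 0.4359 m/d
t = L / v = 1590 / 0.4359 = 3647 d
   = 3647 / 365 = 9.99 yr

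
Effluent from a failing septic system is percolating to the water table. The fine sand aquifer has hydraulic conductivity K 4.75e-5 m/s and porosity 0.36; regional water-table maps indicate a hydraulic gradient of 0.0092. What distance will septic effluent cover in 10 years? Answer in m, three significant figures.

383 m

K = 4.75e-5 m/s × 86400 s/d = 4.104 m/d
Specific discharge q = 4.104 × 0.0092 = 0.03776 m/d
Seepage velocity v = q / n = 0.03776 / 0.36 = 0.1049 m/d
T = 10 yr × 365 = 3650 d
L = v × T = 0.1049 × 3650 = 382.8 m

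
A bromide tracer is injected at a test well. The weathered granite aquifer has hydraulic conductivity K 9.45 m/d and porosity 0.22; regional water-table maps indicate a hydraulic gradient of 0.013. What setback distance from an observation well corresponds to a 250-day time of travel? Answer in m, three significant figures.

Darcy flux q = K·i = 9.45 × 0.013 = 0.1228 m/d
Seepage velocity v = q / n = 0.1228 / 0.22 = 0.5584 m/d
L = v × T = 0.5584 × 250 = 139.6 m

140 m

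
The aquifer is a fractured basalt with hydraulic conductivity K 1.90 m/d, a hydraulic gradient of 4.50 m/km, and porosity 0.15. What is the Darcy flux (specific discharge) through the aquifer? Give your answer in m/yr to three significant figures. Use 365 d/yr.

q = Ki = 1.90 × 0.0045 = 0.008550 m/d
   = 0.008550 × 365 = 3.12 m/yr

3.12 m/yr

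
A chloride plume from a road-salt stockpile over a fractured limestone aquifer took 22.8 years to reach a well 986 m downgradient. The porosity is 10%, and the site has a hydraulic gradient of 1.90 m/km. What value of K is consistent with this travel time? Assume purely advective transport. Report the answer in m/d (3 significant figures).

t = 22.8 years = 8322 d
v = L / t = 986 / 8322 = 0.1185 m/d
K = v · n / i = 0.1185 × 0.10 / 0.0019 = 6.24 m/d

6.24 m/d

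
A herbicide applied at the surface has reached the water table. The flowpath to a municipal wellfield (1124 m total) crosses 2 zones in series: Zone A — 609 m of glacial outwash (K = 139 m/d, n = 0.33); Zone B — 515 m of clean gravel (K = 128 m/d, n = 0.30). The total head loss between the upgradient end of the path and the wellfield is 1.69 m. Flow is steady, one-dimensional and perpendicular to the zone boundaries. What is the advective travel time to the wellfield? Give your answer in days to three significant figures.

1770 days

Continuity: the same q passes through each zone, so ΔH = q·Σ(L_j/K_j) — the zones act as resistances in series.
Σ(L/K) = 609/139 + 515/128 = 4.381 + 4.023 = 8.405 d
q = ΔH / Σ(L/K) = 1.69 / 8.405 = 0.2011 m/d (same in every zone)
Zone A: v = q/n = 0.2011/0.33 = 0.6093 m/d → t_A = 609/0.6093 = 999.5 d
Zone B: v = q/n = 0.2011/0.30 = 0.6703 m/d → t_B = 515/0.6703 = 768.4 d
Total t = 999.5 + 768.4 = 1768 d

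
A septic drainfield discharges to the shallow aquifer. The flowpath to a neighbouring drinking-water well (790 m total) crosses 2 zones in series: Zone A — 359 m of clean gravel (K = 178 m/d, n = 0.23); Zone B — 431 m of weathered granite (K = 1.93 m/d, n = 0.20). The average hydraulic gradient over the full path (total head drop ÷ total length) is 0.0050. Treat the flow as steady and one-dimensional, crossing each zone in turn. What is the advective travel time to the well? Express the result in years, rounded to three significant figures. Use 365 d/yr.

Continuity: the same q passes through each zone, so ΔH = q·Σ(L_j/K_j) — the zones act as resistances in series.
Σ(L/K) = 359/178 + 431/1.93 = 2.017 + 223.3 = 225.3 d
K_eq = L_total / Σ(L/K) = 790 / 225.3 = 3.506 m/d
q = K_eq · i = 3.506 × 0.0050 = 0.01753 m/d (same in every zone)
Zone A: v = q/n = 0.01753/0.23 = 0.07622 m/d → t_A = 359/0.07622 = 4710 d
Zone B: v = q/n = 0.01753/0.20 = 0.08765 m/d → t_B = 431/0.08765 = 4917 d
Total t = 4710 + 4917 = 9628 d
   = 9628 / 365 = 26.4 yr

26.4 years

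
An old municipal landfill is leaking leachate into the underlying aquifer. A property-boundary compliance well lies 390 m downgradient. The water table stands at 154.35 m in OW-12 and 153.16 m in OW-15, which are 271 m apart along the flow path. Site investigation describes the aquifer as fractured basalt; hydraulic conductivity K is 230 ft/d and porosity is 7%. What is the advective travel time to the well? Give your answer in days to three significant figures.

Hydraulic gradient i = (154.35 − 153.16) / 271 = 1.19 / 271 = 0.004391
K = 230 ft/d × 0.3048 = 70.10 m/d
Specific discharge q = 70.10 × 0.004391 = 0.3078 m/d
v = Ki/n = 70.10·0.004391/0.07 = 4.398 m/d
t = L / v = 390 / 4.398 = 88.68 d

88.7 days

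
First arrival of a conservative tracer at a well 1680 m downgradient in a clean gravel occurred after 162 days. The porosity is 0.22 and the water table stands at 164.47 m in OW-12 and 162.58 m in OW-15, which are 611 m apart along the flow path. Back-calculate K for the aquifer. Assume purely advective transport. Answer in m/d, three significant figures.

Hydraulic gradient i = (164.47 − 162.58) / 611 = 1.89 / 611 = 0.003093
v = L / t = 1680 / 162 = 10.37 m/d
K = v · n / i = 10.37 × 0.22 / 0.003093 = 738 m/d

738 m/d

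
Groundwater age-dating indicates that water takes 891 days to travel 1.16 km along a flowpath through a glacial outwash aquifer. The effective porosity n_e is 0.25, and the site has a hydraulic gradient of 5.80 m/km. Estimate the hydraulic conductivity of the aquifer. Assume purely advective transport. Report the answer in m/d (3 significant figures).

56.1 m/d

L = 1.16 km = 1160 m
v = L / t = 1160 / 891 = 1.302 m/d
K = v · n / i = 1.302 × 0.25 / 0.0058 = 56.1 m/d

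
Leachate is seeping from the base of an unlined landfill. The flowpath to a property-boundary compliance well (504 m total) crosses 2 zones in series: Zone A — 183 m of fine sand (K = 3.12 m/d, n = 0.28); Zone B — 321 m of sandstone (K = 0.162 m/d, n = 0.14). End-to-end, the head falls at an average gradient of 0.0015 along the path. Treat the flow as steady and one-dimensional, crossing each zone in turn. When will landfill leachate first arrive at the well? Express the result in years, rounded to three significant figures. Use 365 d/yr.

Continuity: the same q passes through each zone, so ΔH = q·Σ(L_j/K_j) — the zones act as resistances in series.
Σ(L/K) = 183/3.12 + 321/0.162 = 58.65 + 1981 = 2040 d
K_eq = L_total / Σ(L/K) = 504 / 2040 = 0.2470 m/d
q = K_eq · i = 0.2470 × 0.0015 = 3.706e-4 m/d (same in every zone)
Zone A: v = q/n = 3.706e-4/0.28 = 0.001323 m/d → t_A = 183/0.001323 = 138300 d
Zone B: v = q/n = 3.706e-4/0.14 = 0.002647 m/d → t_B = 321/0.002647 = 121300 d
Total t = 138300 + 121300 = 259600 d
   = 259600 / 365 = 711 yr

711 years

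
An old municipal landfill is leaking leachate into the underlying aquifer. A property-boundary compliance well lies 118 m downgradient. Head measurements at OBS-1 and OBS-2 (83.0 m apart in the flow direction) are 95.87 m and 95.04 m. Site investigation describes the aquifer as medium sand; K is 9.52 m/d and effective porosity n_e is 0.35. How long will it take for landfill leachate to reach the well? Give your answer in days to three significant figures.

Hydraulic gradient i = (95.87 − 95.04) / 83.0 = 0.83 / 83.0 = 0.01000
Darcy flux q = K·i = 9.52 × 0.01000 = 0.09520 m/d
Average linear velocity = 0.09520 / 0.35 = 0.2720 m/d
t = L / v = 118 / 0.2720 = 433.8 d

434 days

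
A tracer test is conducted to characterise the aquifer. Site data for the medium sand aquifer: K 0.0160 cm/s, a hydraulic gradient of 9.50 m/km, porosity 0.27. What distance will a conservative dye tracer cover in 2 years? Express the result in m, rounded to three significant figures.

K = 0.0160 cm/s × 864 = 13.82 m/d
Specific discharge q = 13.82 × 0.0095 = 0.1313 m/d
v = Ki/n = 13.82·0.0095/0.27 = 0.4864 m/d
T = 2 yr × 365 = 730 d
L = v × T = 0.4864 × 730 = 355.1 m

355 m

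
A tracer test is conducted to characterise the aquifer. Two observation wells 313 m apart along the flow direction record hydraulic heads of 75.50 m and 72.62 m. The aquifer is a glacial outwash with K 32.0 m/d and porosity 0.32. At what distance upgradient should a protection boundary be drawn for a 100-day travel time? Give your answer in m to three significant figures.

Hydraulic gradient i = (75.50 − 72.62) / 313 = 2.88 / 313 = 0.009201
Darcy flux q = K·i = 32.0 × 0.009201 = 0.2944 m/d
Average linear velocity = 0.2944 / 0.32 = 0.9201 m/d
L = v × T = 0.9201 × 100 = 92.01 m

92.0 m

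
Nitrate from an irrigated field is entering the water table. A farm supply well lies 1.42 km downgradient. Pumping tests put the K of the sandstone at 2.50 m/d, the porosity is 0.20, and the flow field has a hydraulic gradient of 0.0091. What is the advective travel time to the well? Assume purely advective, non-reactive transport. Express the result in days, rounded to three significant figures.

Darcy flux q = K·i = 2.50 × 0.0091 = 0.02275 m/d
Average linear velocity = 0.02275 / 0.20 = 0.1137 m/d
L = 1.42 km = 1420 m
t = L / v = 1420 / 0.1137 = 12480 d

12500 days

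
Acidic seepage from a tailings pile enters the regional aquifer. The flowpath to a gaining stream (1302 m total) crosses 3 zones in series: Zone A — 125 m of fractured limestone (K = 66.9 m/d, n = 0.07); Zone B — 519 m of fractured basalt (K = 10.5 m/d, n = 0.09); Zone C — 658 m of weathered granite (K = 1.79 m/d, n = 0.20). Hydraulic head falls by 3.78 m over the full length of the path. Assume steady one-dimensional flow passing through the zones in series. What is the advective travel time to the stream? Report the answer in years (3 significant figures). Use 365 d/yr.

56.8 years

Continuity: the same q passes through each zone, so ΔH = q·Σ(L_j/K_j) — the zones act as resistances in series.
Σ(L/K) = 125/66.9 + 519/10.5 + 658/1.79 = 1.868 + 49.43 + 367.6 = 418.9 d
q = ΔH / Σ(L/K) = 3.78 / 418.9 = 0.009024 m/d (same in every zone)
Zone A: v = q/n = 0.009024/0.07 = 0.1289 m/d → t_A = 125/0.1289 = 969.7 d
Zone B: v = q/n = 0.009024/0.09 = 0.1003 m/d → t_B = 519/0.1003 = 5176 d
Zone C: v = q/n = 0.009024/0.20 = 0.04512 m/d → t_C = 658/0.04512 = 14580 d
Total t = 969.7 + 5176 + 14580 = 20730 d
   = 20730 / 365 = 56.8 yr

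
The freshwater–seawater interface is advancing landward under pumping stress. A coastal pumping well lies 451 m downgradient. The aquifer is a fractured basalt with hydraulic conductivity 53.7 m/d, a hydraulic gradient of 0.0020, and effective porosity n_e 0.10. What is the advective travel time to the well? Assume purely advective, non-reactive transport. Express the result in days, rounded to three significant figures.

Darcy flux q = K·i = 53.7 × 0.0020 = 0.1074 m/d
Seepage velocity v = q / n = 0.1074 / 0.10 = 1.074 m/d
t = L / v = 451 / 1.074 = 419.9 d

420 days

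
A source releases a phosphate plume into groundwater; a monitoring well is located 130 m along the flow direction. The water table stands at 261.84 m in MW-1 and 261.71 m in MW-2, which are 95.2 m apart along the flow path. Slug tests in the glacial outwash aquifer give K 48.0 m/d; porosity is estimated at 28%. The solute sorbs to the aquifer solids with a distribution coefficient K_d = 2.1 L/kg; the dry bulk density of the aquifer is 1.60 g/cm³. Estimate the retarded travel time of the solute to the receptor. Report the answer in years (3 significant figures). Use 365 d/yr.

19.8 years

Hydraulic gradient i = (261.84 − 261.71) / 95.2 = 0.13 / 95.2 = 0.001366
Specific discharge q = 48.0 × 0.001366 = 0.06555 m/d
v = Ki/n = 48.0·0.001366/0.28 = 0.2341 m/d
Retardation R = 1 + ρ_b·K_d/n = 1 + 1.60×2.1/0.28 = 13.00
Contaminant velocity v_c = v/R = 0.2341/13.00 = 0.01801 m/d
t = L/v_c = 130/0.01801 = 7219 d
   = 7219/365 = 19.8 yr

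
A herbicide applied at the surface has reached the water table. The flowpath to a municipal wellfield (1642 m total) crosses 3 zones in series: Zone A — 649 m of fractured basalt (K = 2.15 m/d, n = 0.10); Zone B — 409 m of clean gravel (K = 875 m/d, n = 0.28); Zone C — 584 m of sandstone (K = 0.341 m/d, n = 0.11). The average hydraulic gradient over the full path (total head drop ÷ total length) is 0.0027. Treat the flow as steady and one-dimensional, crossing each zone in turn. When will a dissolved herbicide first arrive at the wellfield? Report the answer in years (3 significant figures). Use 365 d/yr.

Continuity: the same q passes through each zone, so ΔH = q·Σ(L_j/K_j) — the zones act as resistances in series.
Σ(L/K) = 649/2.15 + 409/875 + 584/0.341 = 301.9 + 0.4674 + 1713 = 2015 d
K_eq = L_total / Σ(L/K) = 1642 / 2015 = 0.8149 m/d
q = K_eq · i = 0.8149 × 0.0027 = 0.002200 m/d (same in every zone)
Zone A: v = q/n = 0.002200/0.10 = 0.02200 m/d → t_A = 649/0.02200 = 29500 d
Zone B: v = q/n = 0.002200/0.28 = 0.007858 m/d → t_B = 409/0.007858 = 52050 d
Zone C: v = q/n = 0.002200/0.11 = 0.02000 m/d → t_C = 584/0.02000 = 29200 d
Total t = 29500 + 52050 + 29200 = 110700 d
   = 110700 / 365 = 303 yr

303 years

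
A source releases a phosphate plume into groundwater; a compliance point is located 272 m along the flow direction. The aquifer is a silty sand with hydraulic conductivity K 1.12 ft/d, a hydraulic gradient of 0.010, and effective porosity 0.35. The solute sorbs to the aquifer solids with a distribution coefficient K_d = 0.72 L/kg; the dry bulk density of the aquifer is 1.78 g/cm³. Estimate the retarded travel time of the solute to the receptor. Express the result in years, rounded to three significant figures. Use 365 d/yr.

356 years

K = 1.12 ft/d × 0.3048 = 0.3414 m/d
q = Ki = 0.3414 × 0.010 = 0.003414 m/d
v = Ki/n = 0.3414·0.010/0.35 = 0.009754 m/d
Retardation R = 1 + ρ_b·K_d/n = 1 + 1.78×0.72/0.35 = 4.662
Contaminant velocity v_c = v/R = 0.009754/4.662 = 0.002092 m/d
t = L/v_c = 272/0.002092 = 130000 d
   = 130000/365 = 356 yr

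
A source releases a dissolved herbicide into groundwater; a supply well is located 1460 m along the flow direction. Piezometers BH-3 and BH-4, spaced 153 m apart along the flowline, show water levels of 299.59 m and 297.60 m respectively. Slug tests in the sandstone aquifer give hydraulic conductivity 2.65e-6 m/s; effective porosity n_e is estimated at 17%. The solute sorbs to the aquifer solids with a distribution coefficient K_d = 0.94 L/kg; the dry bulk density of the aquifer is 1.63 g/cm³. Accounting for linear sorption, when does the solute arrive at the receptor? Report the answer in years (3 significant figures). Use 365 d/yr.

Hydraulic gradient i = (299.59 − 297.60) / 153 = 1.99 / 153 = 0.01301
K = 2.65e-6 m/s × 86400 s/d = 0.2290 m/d
Darcy flux q = K·i = 0.2290 × 0.01301 = 0.002978 m/d
Average linear velocity = 0.002978 / 0.17 = 0.01752 m/d
Retardation R = 1 + ρ_b·K_d/n = 1 + 1.63×0.94/0.17 = 10.01
Contaminant velocity v_c = v/R = 0.01752/10.01 = 0.001749 m/d
t = L/v_c = 1460/0.001749 = 834500 d
   = 834500/365 = 2290 yr

2290 years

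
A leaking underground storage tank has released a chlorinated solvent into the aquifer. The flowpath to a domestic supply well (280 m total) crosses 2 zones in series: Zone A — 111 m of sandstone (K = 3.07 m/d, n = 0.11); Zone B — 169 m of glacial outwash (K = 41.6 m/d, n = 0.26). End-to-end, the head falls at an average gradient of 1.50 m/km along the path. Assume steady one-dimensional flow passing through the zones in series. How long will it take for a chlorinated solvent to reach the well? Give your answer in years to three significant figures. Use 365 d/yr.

For zones in series the flux q is common to all zones; the equivalent conductivity is the harmonic (thickness-weighted) mean, K_eq = L_total / Σ(L_j/K_j).
Σ(L/K) = 111/3.07 + 169/41.6 = 36.16 + 4.063 = 40.22 d
K_eq = L_total / Σ(L/K) = 280 / 40.22 = 6.962 m/d
q = K_eq · i = 6.962 × 0.0015 = 0.01044 m/d (same in every zone)
Zone A: v = q/n = 0.01044/0.11 = 0.09494 m/d → t_A = 111/0.09494 = 1169 d
Zone B: v = q/n = 0.01044/0.26 = 0.04016 m/d → t_B = 169/0.04016 = 4208 d
Total t = 1169 + 4208 = 5377 d
   = 5377 / 365 = 14.7 yr

14.7 years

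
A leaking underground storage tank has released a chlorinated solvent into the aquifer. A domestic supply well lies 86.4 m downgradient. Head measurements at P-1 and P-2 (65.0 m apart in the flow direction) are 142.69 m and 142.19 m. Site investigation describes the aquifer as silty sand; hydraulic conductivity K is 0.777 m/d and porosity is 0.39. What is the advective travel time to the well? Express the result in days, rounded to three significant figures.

Hydraulic gradient i = (142.69 − 142.19) / 65.0 = 0.50 / 65.0 = 0.007692
Darcy flux q = K·i = 0.777 × 0.007692 = 0.005977 m/d
Average linear velocity = 0.005977 / 0.39 = 0.01533 m/d
t = L / v = 86.4 / 0.01533 = 5638 d

5640 days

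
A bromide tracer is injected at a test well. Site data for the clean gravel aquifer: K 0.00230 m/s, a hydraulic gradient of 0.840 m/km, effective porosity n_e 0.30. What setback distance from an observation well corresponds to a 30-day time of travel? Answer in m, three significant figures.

16.7 m

K = 0.00230 m/s × 86400 s/d = 198.7 m/d
q = Ki = 198.7 × 8.4e-4 = 0.1669 m/d
Average linear velocity = 0.1669 / 0.30 = 0.5564 m/d
L = v × T = 0.5564 × 30 = 16.69 m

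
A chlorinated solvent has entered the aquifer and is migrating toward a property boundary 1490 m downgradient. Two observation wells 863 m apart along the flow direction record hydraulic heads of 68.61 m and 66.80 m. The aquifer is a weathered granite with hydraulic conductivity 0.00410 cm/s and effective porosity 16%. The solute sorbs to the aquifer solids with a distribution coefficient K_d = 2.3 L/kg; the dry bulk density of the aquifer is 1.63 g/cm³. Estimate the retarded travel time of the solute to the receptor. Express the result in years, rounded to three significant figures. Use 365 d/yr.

Hydraulic gradient i = (68.61 − 66.80) / 863 = 1.81 / 863 = 0.002097
K = 0.00410 cm/s × 864 = 3.542 m/d
q = Ki = 3.542 × 0.002097 = 0.007430 m/d
v_s = q/n_e = 0.007430/0.16 = 0.04643 m/d
Retardation R = 1 + ρ_b·K_d/n = 1 + 1.63×2.3/0.16 = 24.43
Contaminant velocity v_c = v/R = 0.04643/24.43 = 0.001901 m/d
t = L/v_c = 1490/0.001901 = 783900 d
   = 783900/365 = 2150 yr

2150 years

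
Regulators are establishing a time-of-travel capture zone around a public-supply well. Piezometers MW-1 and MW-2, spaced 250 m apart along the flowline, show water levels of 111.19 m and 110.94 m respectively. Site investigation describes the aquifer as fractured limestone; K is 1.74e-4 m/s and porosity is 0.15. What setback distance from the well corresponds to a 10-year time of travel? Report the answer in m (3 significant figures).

Hydraulic gradient i = (111.19 − 110.94) / 250 = 0.25 / 250 = 0.001000
K = 1.74e-4 m/s × 86400 s/d = 15.03 m/d
q = Ki = 15.03 × 0.001000 = 0.01503 m/d
v_s = q/n_e = 0.01503/0.15 = 0.1002 m/d
T = 10 yr × 365 = 3650 d
L = v × T = 0.1002 × 3650 = 365.8 m

366 m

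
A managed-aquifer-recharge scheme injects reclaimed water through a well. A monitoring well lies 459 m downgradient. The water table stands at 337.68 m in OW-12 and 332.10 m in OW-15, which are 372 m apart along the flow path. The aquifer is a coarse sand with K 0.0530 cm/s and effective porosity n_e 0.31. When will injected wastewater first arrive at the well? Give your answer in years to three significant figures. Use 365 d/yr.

0.568 years

Hydraulic gradient i = (337.68 − 332.10) / 372 = 5.58 / 372 = 0.01500
K = 0.0530 cm/s × 864 = 45.79 m/d
Specific discharge q = 45.79 × 0.01500 = 0.6869 m/d
Average linear velocity = 0.6869 / 0.31 = 2.216 m/d
t = L / v = 459 / 2.216 = 207.2 d
   = 207.2 / 365 = 0.568 yr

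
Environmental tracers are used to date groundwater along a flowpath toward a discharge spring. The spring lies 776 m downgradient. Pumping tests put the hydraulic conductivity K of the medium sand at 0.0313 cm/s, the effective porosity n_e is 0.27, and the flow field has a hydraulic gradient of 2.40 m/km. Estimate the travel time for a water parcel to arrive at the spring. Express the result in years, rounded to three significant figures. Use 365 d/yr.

K = 0.0313 cm/s × 864 = 27.04 m/d
Specific discharge q = 27.04 × 0.0024 = 0.06490 m/d
Seepage velocity v = q / n = 0.06490 / 0.27 = 0.2404 m/d
t = L / v = 776 / 0.2404 = 3228 d
   = 3228 / 365 = 8.84 yr

8.84 years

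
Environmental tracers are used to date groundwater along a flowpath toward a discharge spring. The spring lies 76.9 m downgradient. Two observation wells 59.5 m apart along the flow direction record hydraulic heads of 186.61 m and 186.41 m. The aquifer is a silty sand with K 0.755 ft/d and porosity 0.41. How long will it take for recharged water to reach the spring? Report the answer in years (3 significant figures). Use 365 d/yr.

Hydraulic gradient i = (186.61 − 186.41) / 59.5 = 0.20 / 59.5 = 0.003361
K = 0.755 ft/d × 0.3048 = 0.2301 m/d
Specific discharge q = 0.2301 × 0.003361 = 7.735e-4 m/d
v = Ki/n = 0.2301·0.003361/0.41 = 0.001887 m/d
t = L / v = 76.9 / 0.001887 = 40760 d
   = 40760 / 365 = 112 yr

112 years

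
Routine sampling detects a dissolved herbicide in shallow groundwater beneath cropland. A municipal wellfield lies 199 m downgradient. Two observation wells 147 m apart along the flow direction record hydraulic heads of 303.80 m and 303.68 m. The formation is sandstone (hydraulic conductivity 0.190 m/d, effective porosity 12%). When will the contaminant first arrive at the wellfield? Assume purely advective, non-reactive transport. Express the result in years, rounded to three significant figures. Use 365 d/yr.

422 years

Hydraulic gradient i = (303.80 − 303.68) / 147 = 0.12 / 147 = 8.163e-4
q = Ki = 0.190 × 8.163e-4 = 1.551e-4 m/d
v_s = q/n_e = 1.551e-4/0.12 = 0.001293 m/d
t = L / v = 199 / 0.001293 = 154000 d
   = 154000 / 365 = 422 yr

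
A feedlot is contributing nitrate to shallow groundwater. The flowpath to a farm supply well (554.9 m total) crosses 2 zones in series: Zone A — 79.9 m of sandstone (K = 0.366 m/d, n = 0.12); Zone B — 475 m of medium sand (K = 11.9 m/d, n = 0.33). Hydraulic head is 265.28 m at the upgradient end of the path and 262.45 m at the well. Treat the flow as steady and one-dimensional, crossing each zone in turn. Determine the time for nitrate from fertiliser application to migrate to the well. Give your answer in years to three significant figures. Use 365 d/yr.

Total head drop ΔH = 265.28 − 262.45 = 2.83 m
Continuity: the same q passes through each zone, so ΔH = q·Σ(L_j/K_j) — the zones act as resistances in series.
Σ(L/K) = 79.9/0.366 + 475/11.9 = 218.3 + 39.92 = 258.2 d
q = ΔH / Σ(L/K) = 2.83 / 258.2 = 0.01096 m/d (same in every zone)
Zone A: v = q/n = 0.01096/0.12 = 0.09133 m/d → t_A = 79.9/0.09133 = 874.9 d
Zone B: v = q/n = 0.01096/0.33 = 0.03321 m/d → t_B = 475/0.03321 = 14300 d
Total t = 874.9 + 14300 = 15180 d
   = 15180 / 365 = 41.6 yr

41.6 years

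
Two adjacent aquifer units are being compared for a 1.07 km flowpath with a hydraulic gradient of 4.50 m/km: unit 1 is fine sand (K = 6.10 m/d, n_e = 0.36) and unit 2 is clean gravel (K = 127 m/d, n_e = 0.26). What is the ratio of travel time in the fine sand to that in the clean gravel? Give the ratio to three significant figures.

Unit 1 (fine sand): v = 6.10×0.0045/0.36 = 0.07625 m/d, t = 1070/0.07625 = 14030 d
Unit 2 (clean gravel): v = 127×0.0045/0.26 = 2.198 m/d, t = 1070/2.198 = 486.8 d
t(fine sand) / t(clean gravel) = 14030/486.8 = 28.8

28.8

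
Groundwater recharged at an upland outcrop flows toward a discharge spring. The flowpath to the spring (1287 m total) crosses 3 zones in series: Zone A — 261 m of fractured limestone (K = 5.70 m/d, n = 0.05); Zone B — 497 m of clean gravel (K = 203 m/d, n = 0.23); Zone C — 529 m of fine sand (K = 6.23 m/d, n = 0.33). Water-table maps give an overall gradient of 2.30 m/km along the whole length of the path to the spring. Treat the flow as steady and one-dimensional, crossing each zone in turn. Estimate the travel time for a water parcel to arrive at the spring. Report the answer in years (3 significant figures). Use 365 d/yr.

37.2 years

For zones in series the flux q is common to all zones; the equivalent conductivity is the harmonic (thickness-weighted) mean, K_eq = L_total / Σ(L_j/K_j).
Σ(L/K) = 261/5.70 + 497/203 + 529/6.23 = 45.79 + 2.448 + 84.91 = 133.1 d
K_eq = L_total / Σ(L/K) = 1287 / 133.1 = 9.666 m/d
q = K_eq · i = 9.666 × 0.0023 = 0.02223 m/d (same in every zone)
Zone A: v = q/n = 0.02223/0.05 = 0.4446 m/d → t_A = 261/0.4446 = 587.0 d
Zone B: v = q/n = 0.02223/0.23 = 0.09666 m/d → t_B = 497/0.09666 = 5142 d
Zone C: v = q/n = 0.02223/0.33 = 0.06737 m/d → t_C = 529/0.06737 = 7852 d
Total t = 587.0 + 5142 + 7852 = 13580 d
   = 13580 / 365 = 37.2 yr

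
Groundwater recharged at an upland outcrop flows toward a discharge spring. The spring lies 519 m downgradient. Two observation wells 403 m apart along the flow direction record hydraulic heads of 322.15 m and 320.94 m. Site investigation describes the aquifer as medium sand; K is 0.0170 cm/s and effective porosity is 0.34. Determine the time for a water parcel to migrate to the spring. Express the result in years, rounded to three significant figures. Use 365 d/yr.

Hydraulic gradient i = (322.15 − 320.94) / 403 = 1.21 / 403 = 0.003002
K = 0.0170 cm/s × 864 = 14.69 m/d
q = Ki = 14.69 × 0.003002 = 0.04410 m/d
Seepage velocity v = q / n = 0.04410 / 0.34 = 0.1297 m/d
t = L / v = 519 / 0.1297 = 4001 d
   = 4001 / 365 = 11.0 yr

11.0 years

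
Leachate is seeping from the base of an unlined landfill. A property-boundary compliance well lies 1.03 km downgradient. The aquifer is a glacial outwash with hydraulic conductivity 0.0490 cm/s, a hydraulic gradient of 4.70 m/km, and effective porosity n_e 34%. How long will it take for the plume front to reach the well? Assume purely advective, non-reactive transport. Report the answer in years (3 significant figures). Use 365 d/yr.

4.82 years

K = 0.0490 cm/s × 864 = 42.34 m/d
Darcy flux q = K·i = 42.34 × 0.0047 = 0.1990 m/d
Average linear velocity = 0.1990 / 0.34 = 0.5852 m/d
L = 1.03 km = 1030 m
t = L / v = 1030 / 0.5852 = 1760 d
   = 1760 / 365 = 4.82 yr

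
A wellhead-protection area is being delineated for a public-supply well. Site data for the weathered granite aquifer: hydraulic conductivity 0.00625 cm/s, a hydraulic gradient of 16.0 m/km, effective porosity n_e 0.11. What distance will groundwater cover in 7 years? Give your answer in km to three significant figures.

K = 0.00625 cm/s × 864 = 5.400 m/d
Specific discharge q = 5.400 × 0.016 = 0.08640 m/d
Seepage velocity v = q / n = 0.08640 / 0.11 = 0.7855 m/d
T = 7 yr × 365 = 2555 d
L = v × T = 0.7855 × 2555 = 2007 m
   = 2.01 km

2.01 km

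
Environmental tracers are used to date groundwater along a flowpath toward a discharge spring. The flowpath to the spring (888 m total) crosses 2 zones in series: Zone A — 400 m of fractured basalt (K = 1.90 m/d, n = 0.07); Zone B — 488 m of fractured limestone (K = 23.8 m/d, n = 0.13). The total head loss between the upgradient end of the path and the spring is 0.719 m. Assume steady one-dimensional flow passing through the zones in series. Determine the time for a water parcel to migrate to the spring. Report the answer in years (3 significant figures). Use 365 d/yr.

Steady 1-D flow in series ⇒ the Darcy flux q is identical in every zone and the zone head losses add (resistances L/K in series).
Σ(L/K) = 400/1.90 + 488/23.8 = 210.5 + 20.50 = 231.0 d
q = ΔH / Σ(L/K) = 0.719 / 231.0 = 0.003112 m/d (same in every zone)
Zone A: v = q/n = 0.003112/0.07 = 0.04446 m/d → t_A = 400/0.04446 = 8997 d
Zone B: v = q/n = 0.003112/0.13 = 0.02394 m/d → t_B = 488/0.02394 = 20380 d
Total t = 8997 + 20380 = 29380 d
   = 29380 / 365 = 80.5 yr

80.5 years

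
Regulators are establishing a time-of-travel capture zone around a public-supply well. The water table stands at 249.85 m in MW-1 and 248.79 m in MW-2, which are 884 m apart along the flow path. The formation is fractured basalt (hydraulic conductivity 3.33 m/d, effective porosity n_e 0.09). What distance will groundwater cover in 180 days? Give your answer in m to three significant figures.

7.99 m

Hydraulic gradient i = (249.85 − 248.79) / 884 = 1.06 / 884 = 0.001199
Specific discharge q = 3.33 × 0.001199 = 0.003993 m/d
v_s = q/n_e = 0.003993/0.09 = 0.04437 m/d
L = v × T = 0.04437 × 180 = 7.986 m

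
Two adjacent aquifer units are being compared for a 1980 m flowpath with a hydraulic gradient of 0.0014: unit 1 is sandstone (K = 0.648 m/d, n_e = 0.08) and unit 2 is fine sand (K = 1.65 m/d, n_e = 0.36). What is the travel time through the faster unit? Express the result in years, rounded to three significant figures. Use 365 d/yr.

Unit 1 (sandstone): v = 0.648×0.0014/0.08 = 0.01134 m/d, t = 1980/0.01134 = 174600 d
Unit 2 (fine sand): v = 1.65×0.0014/0.36 = 0.006417 m/d, t = 1980/0.006417 = 308600 d
Faster: 174600 d / 365 = 478 yr

478 years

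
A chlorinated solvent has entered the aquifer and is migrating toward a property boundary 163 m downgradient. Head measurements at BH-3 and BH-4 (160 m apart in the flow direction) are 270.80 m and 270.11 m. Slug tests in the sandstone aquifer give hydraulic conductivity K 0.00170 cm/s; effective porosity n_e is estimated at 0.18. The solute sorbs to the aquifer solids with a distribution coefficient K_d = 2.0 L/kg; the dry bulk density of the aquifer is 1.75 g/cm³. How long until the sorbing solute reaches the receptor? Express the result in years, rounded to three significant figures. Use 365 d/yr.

259 years

Hydraulic gradient i = (270.80 − 270.11) / 160 = 0.69 / 160 = 0.004312
K = 0.00170 cm/s × 864 = 1.469 m/d
Darcy flux q = K·i = 1.469 × 0.004312 = 0.006334 m/d
Average linear velocity = 0.006334 / 0.18 = 0.03519 m/d
Retardation R = 1 + ρ_b·K_d/n = 1 + 1.75×2.0/0.18 = 20.44
Contaminant velocity v_c = v/R = 0.03519/20.44 = 0.001721 m/d
t = L/v_c = 163/0.001721 = 94700 d
   = 94700/365 = 259 yr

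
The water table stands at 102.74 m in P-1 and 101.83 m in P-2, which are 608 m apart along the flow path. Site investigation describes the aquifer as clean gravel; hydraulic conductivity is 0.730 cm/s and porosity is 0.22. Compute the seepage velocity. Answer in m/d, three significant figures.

Hydraulic gradient i = (102.74 − 101.83) / 608 = 0.91 / 608 = 0.001497
K = 0.730 cm/s × 864 = 630.7 m/d
q = Ki = 630.7 × 0.001497 = 0.9440 m/d
v = Ki/n = 630.7·0.001497/0.22 = 4.291 m/d

4.29 m/d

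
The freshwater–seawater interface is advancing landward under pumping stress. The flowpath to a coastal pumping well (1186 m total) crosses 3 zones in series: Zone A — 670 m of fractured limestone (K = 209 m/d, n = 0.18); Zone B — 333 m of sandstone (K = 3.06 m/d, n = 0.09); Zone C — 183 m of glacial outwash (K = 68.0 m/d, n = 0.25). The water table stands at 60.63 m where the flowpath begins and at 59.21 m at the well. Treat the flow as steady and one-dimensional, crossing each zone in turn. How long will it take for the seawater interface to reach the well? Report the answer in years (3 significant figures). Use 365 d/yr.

43.5 years

Total head drop ΔH = 60.63 − 59.21 = 1.42 m
Steady 1-D flow in series ⇒ the Darcy flux q is identical in every zone and the zone head losses add (resistances L/K in series).
Σ(L/K) = 670/209 + 333/3.06 + 183/68.0 = 3.206 + 108.8 + 2.691 = 114.7 d
q = ΔH / Σ(L/K) = 1.42 / 114.7 = 0.01238 m/d (same in every zone)
Zone A: v = q/n = 0.01238/0.18 = 0.06877 m/d → t_A = 670/0.06877 = 9743 d
Zone B: v = q/n = 0.01238/0.09 = 0.1375 m/d → t_B = 333/0.1375 = 2421 d
Zone C: v = q/n = 0.01238/0.25 = 0.04951 m/d → t_C = 183/0.04951 = 3696 d
Total t = 9743 + 2421 + 3696 = 15860 d
   = 15860 / 365 = 43.5 yr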